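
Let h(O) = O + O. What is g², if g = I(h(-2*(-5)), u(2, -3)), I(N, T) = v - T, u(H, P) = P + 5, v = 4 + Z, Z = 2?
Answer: 16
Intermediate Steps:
v = 6 (v = 4 + 2 = 6)
h(O) = 2*O
u(H, P) = 5 + P
I(N, T) = 6 - T
g = 4 (g = 6 - (5 - 3) = 6 - 1*2 = 6 - 2 = 4)
g² = 4² = 16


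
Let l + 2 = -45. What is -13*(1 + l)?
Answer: 598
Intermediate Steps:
l = -47 (l = -2 - 45 = -47)
-13*(1 + l) = -13*(1 - 47) = -13*(-46) = 598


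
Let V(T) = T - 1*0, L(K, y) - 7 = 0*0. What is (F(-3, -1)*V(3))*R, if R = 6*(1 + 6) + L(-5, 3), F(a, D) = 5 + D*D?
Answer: 882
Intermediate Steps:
L(K, y) = 7 (L(K, y) = 7 + 0*0 = 7 + 0 = 7)
F(a, D) = 5 + D²
V(T) = T (V(T) = T + 0 = T)
R = 49 (R = 6*(1 + 6) + 7 = 6*7 + 7 = 42 + 7 = 49)
(F(-3, -1)*V(3))*R = ((5 + (-1)²)*3)*49 = ((5 + 1)*3)*49 = (6*3)*49 = 18*49 = 882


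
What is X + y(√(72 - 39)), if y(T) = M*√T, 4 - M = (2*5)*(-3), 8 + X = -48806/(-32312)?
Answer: -104845/16156 + 34*33^(¼) ≈ 75.001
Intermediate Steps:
X = -104845/16156 (X = -8 - 48806/(-32312) = -8 - 48806*(-1/32312) = -8 + 24403/16156 = -104845/16156 ≈ -6.4895)
M = 34 (M = 4 - 2*5*(-3) = 4 - 10*(-3) = 4 - 1*(-30) = 4 + 30 = 34)
y(T) = 34*√T
X + y(√(72 - 39)) = -104845/16156 + 34*√(√(72 - 39)) = -104845/16156 + 34*√(√33) = -104845/16156 + 34*33^(¼)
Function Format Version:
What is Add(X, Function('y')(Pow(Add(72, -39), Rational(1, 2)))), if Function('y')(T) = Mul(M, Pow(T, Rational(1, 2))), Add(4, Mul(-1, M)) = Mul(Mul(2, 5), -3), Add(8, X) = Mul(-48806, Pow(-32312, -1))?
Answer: Add(Rational(-104845, 16156), Mul(34, Pow(33, Rational(1, 4)))) ≈ 75.001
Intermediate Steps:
X = Rational(-104845, 16156) (X = Add(-8, Mul(-48806, Pow(-32312, -1))) = Add(-8, Mul(-48806, Rational(-1, 32312))) = Add(-8, Rational(24403, 16156)) = Rational(-104845, 16156) ≈ -6.4895)
M = 34 (M = Add(4, Mul(-1, Mul(Mul(2, 5), -3))) = Add(4, Mul(-1, Mul(10, -3))) = Add(4, Mul(-1, -30)) = Add(4, 30) = 34)
Function('y')(T) = Mul(34, Pow(T, Rational(1, 2)))
Add(X, Function('y')(Pow(Add(72, -39), Rational(1, 2)))) = Add(Rational(-104845, 16156), Mul(34, Pow(Pow(Add(72, -39), Rational(1, 2)), Rational(1, 2)))) = Add(Rational(-104845, 16156), Mul(34, Pow(Pow(33, Rational(1, 2)), Rational(1, 2)))) = Add(Rational(-104845, 16156), Mul(34, Pow(33, Rational(1, 4))))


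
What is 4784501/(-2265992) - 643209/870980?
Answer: -1406177782327/493408428040 ≈ -2.8499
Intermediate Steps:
4784501/(-2265992) - 643209/870980 = 4784501*(-1/2265992) - 643209*1/870980 = -4784501/2265992 - 643209/870980 = -1406177782327/493408428040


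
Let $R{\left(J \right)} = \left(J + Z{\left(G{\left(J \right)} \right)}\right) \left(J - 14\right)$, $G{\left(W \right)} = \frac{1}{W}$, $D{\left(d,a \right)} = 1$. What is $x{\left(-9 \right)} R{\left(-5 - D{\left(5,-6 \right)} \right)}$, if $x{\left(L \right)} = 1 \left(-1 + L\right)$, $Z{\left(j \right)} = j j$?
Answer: $- \frac{10750}{9} \approx -1194.4$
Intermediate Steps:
$Z{\left(j \right)} = j^{2}$
$R{\left(J \right)} = \left(-14 + J\right) \left(J + \frac{1}{J^{2}}\right)$ ($R{\left(J \right)} = \left(J + \left(\frac{1}{J}\right)^{2}\right) \left(J - 14\right) = \left(J + \frac{1}{J^{2}}\right) \left(-14 + J\right) = \left(-14 + J\right) \left(J + \frac{1}{J^{2}}\right)$)
$x{\left(L \right)} = -1 + L$
$x{\left(-9 \right)} R{\left(-5 - D{\left(5,-6 \right)} \right)} = \left(-1 - 9\right) \frac{-14 - 6 + \left(-5 - 1\right)^{3} \left(-14 - 6\right)}{\left(-5 - 1\right)^{2}} = - 10 \frac{-14 - 6 + \left(-5 - 1\right)^{3} \left(-14 - 6\right)}{\left(-5 - 1\right)^{2}} = - 10 \frac{-14 - 6 + \left(-6\right)^{3} \left(-14 - 6\right)}{36} = - 10 \frac{-14 - 6 - -4320}{36} = - 10 \frac{-14 - 6 + 4320}{36} = - 10 \cdot \frac{1}{36} \cdot 4300 = \left(-10\right) \frac{1075}{9} = - \frac{10750}{9}$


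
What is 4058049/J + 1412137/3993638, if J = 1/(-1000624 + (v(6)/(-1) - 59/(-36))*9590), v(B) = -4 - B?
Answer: -21611377503637085234/5990457 ≈ -3.6076e+12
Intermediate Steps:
J = -18/16002127 (J = 1/(-1000624 + ((-4 - 1*6)/(-1) - 59/(-36))*9590) = 1/(-1000624 + ((-4 - 6)*(-1) - 59*(-1/36))*9590) = 1/(-1000624 + (-10*(-1) + 59/36)*9590) = 1/(-1000624 + (10 + 59/36)*9590) = 1/(-1000624 + (419/36)*9590) = 1/(-1000624 + 2009105/18) = 1/(-16002127/18) = -18/16002127 ≈ -1.1249e-6)
4058049/J + 1412137/3993638 = 4058049/(-18/16002127) + 1412137/3993638 = 4058049*(-16002127/18) + 1412137*(1/3993638) = -21645805156741/6 + 1412137/3993638 = -21611377503637085234/5990457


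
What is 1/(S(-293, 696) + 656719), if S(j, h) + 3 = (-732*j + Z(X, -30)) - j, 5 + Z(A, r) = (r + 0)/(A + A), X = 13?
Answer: 13/11329225 ≈ 1.1475e-6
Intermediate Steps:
Z(A, r) = -5 + r/(2*A) (Z(A, r) = -5 + (r + 0)/(A + A) = -5 + r/((2*A)) = -5 + r*(1/(2*A)) = -5 + r/(2*A))
S(j, h) = -119/13 - 733*j (S(j, h) = -3 + ((-732*j + (-5 + (1/2)*(-30)/13)) - j) = -3 + ((-732*j + (-5 + (1/2)*(-30)*(1/13))) - j) = -3 + ((-732*j + (-5 - 15/13)) - j) = -3 + ((-732*j - 80/13) - j) = -3 + ((-80/13 - 732*j) - j) = -3 + (-80/13 - 733*j) = -119/13 - 733*j)
1/(S(-293, 696) + 656719) = 1/((-119/13 - 733*(-293)) + 656719) = 1/((-119/13 + 214769) + 656719) = 1/(2791878/13 + 656719) = 1/(11329225/13) = 13/11329225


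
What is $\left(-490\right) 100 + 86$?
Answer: $-48914$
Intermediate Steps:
$\left(-490\right) 100 + 86 = -49000 + 86 = -48914$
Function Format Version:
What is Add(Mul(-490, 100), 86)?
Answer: -48914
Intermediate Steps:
Add(Mul(-490, 100), 86) = Add(-49000, 86) = -48914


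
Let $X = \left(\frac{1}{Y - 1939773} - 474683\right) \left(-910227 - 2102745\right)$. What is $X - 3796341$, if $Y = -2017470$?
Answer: $\frac{1886553328461783659}{1319081} \approx 1.4302 \cdot 10^{12}$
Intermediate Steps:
$X = \frac{1886558336143066280}{1319081}$ ($X = \left(\frac{1}{-2017470 - 1939773} - 474683\right) \left(-910227 - 2102745\right) = \left(\frac{1}{-3957243} - 474683\right) \left(-3012972\right) = \left(- \frac{1}{3957243} - 474683\right) \left(-3012972\right) = \left(- \frac{1878435978970}{3957243}\right) \left(-3012972\right) = \frac{1886558336143066280}{1319081} \approx 1.4302 \cdot 10^{12}$)
$X - 3796341 = \frac{1886558336143066280}{1319081} - 3796341 = \frac{1886553328461783659}{1319081}$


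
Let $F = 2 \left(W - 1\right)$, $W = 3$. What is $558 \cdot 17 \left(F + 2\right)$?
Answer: $56916$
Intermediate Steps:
$F = 4$ ($F = 2 \left(3 - 1\right) = 2 \cdot 2 = 4$)
$558 \cdot 17 \left(F + 2\right) = 558 \cdot 17 \left(4 + 2\right) = 558 \cdot 17 \cdot 6 = 558 \cdot 102 = 56916$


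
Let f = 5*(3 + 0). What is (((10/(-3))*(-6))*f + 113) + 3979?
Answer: 4392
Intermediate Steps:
f = 15 (f = 5*3 = 15)
(((10/(-3))*(-6))*f + 113) + 3979 = (((10/(-3))*(-6))*15 + 113) + 3979 = (((10*(-⅓))*(-6))*15 + 113) + 3979 = (-10/3*(-6)*15 + 113) + 3979 = (20*15 + 113) + 3979 = (300 + 113) + 3979 = 413 + 3979 = 4392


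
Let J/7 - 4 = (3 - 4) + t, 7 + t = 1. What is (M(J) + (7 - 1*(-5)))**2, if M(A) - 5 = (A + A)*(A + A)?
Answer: 3171961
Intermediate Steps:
t = -6 (t = -7 + 1 = -6)
J = -21 (J = 28 + 7*((3 - 4) - 6) = 28 + 7*(-1 - 6) = 28 + 7*(-7) = 28 - 49 = -21)
M(A) = 5 + 4*A**2 (M(A) = 5 + (A + A)*(A + A) = 5 + (2*A)*(2*A) = 5 + 4*A**2)
(M(J) + (7 - 1*(-5)))**2 = ((5 + 4*(-21)**2) + (7 - 1*(-5)))**2 = ((5 + 4*441) + (7 + 5))**2 = ((5 + 1764) + 12)**2 = (1769 + 12)**2 = 1781**2 = 3171961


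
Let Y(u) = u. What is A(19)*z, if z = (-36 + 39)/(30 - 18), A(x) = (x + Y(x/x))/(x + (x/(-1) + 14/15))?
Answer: 75/14 ≈ 5.3571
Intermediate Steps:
A(x) = 15/14 + 15*x/14 (A(x) = (x + x/x)/(x + (x/(-1) + 14/15)) = (x + 1)/(x + (x*(-1) + 14*(1/15))) = (1 + x)/(x + (-x + 14/15)) = (1 + x)/(x + (14/15 - x)) = (1 + x)/(14/15) = (1 + x)*(15/14) = 15/14 + 15*x/14)
z = 1/4 (z = 3/12 = 3*(1/12) = 1/4 ≈ 0.25000)
A(19)*z = (15/14 + (15/14)*19)*(1/4) = (15/14 + 285/14)*(1/4) = (150/7)*(1/4) = 75/14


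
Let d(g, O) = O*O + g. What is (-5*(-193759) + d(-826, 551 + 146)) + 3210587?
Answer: 4664365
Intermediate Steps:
d(g, O) = g + O² (d(g, O) = O² + g = g + O²)
(-5*(-193759) + d(-826, 551 + 146)) + 3210587 = (-5*(-193759) + (-826 + (551 + 146)²)) + 3210587 = (968795 + (-826 + 697²)) + 3210587 = (968795 + (-826 + 485809)) + 3210587 = (968795 + 484983) + 3210587 = 1453778 + 3210587 = 4664365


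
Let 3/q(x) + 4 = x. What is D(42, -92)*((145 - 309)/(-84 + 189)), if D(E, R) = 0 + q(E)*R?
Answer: 7544/665 ≈ 11.344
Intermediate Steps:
q(x) = 3/(-4 + x)
D(E, R) = 3*R/(-4 + E) (D(E, R) = 0 + (3/(-4 + E))*R = 0 + 3*R/(-4 + E) = 3*R/(-4 + E))
D(42, -92)*((145 - 309)/(-84 + 189)) = (3*(-92)/(-4 + 42))*((145 - 309)/(-84 + 189)) = (3*(-92)/38)*(-164/105) = (3*(-92)*(1/38))*(-164*1/105) = -138/19*(-164/105) = 7544/665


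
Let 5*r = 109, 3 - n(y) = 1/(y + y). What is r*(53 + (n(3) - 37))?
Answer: 12317/30 ≈ 410.57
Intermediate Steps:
n(y) = 3 - 1/(2*y) (n(y) = 3 - 1/(y + y) = 3 - 1/(2*y))
r = 109/5 (r = (⅕)*109 = 109/5 ≈ 21.800)
r*(53 + (n(3) - 37)) = 109*(53 + ((3 - ½/3) - 37))/5 = 109*(53 + ((3 - ½*⅓) - 37))/5 = 109*(53 + ((3 - ⅙) - 37))/5 = 109*(53 + (17/6 - 37))/5 = 109*(53 - 205/6)/5 = (109/5)*(113/6) = 12317/30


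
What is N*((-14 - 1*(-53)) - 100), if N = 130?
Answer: -7930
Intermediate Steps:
N*((-14 - 1*(-53)) - 100) = 130*((-14 - 1*(-53)) - 100) = 130*((-14 + 53) - 100) = 130*(39 - 100) = 130*(-61) = -7930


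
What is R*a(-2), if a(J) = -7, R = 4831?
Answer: -33817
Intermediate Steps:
R*a(-2) = 4831*(-7) = -33817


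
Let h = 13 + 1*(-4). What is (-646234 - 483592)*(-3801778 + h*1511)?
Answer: 4279983126854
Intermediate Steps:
h = 9 (h = 13 - 4 = 9)
(-646234 - 483592)*(-3801778 + h*1511) = (-646234 - 483592)*(-3801778 + 9*1511) = -1129826*(-3801778 + 13599) = -1129826*(-3788179) = 4279983126854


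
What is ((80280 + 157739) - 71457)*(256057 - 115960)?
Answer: 23334836514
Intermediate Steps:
((80280 + 157739) - 71457)*(256057 - 115960) = (238019 - 71457)*140097 = 166562*140097 = 23334836514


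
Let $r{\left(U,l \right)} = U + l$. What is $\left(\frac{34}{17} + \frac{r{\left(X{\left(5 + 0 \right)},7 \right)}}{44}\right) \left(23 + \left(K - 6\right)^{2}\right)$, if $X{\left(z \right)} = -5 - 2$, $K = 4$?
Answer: $54$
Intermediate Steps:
$X{\left(z \right)} = -7$
$\left(\frac{34}{17} + \frac{r{\left(X{\left(5 + 0 \right)},7 \right)}}{44}\right) \left(23 + \left(K - 6\right)^{2}\right) = \left(\frac{34}{17} + \frac{-7 + 7}{44}\right) \left(23 + \left(4 - 6\right)^{2}\right) = \left(34 \cdot \frac{1}{17} + 0 \cdot \frac{1}{44}\right) \left(23 + \left(-2\right)^{2}\right) = \left(2 + 0\right) \left(23 + 4\right) = 2 \cdot 27 = 54$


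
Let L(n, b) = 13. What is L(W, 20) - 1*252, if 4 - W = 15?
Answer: -239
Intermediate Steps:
W = -11 (W = 4 - 1*15 = 4 - 15 = -11)
L(W, 20) - 1*252 = 13 - 1*252 = 13 - 252 = -239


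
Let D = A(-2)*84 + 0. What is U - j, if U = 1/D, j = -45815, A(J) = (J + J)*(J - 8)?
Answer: 153938401/3360 ≈ 45815.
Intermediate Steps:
A(J) = 2*J*(-8 + J) (A(J) = (2*J)*(-8 + J) = 2*J*(-8 + J))
D = 3360 (D = (2*(-2)*(-8 - 2))*84 + 0 = (2*(-2)*(-10))*84 + 0 = 40*84 + 0 = 3360 + 0 = 3360)
U = 1/3360 ≈ 0.00029762
U - j = 1/3360 - 1*(-45815) = 1/3360 + 45815 = 153938401/3360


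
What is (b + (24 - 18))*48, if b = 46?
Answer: 2496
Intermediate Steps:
(b + (24 - 18))*48 = (46 + (24 - 18))*48 = (46 + 6)*48 = 52*48 = 2496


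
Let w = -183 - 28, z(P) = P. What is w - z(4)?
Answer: -215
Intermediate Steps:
w = -211
w - z(4) = -211 - 1*4 = -211 - 4 = -215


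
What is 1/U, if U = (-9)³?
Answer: -1/729 ≈ -0.0013717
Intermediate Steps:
U = -729
1/U = 1/(-729) = -1/729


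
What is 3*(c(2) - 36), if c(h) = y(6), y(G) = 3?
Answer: -99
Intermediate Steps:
c(h) = 3
3*(c(2) - 36) = 3*(3 - 36) = 3*(-33) = -99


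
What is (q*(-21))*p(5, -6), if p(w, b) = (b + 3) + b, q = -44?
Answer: -8316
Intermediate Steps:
p(w, b) = 3 + 2*b (p(w, b) = (3 + b) + b = 3 + 2*b)
(q*(-21))*p(5, -6) = (-44*(-21))*(3 + 2*(-6)) = 924*(3 - 12) = 924*(-9) = -8316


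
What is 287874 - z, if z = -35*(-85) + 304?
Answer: 284595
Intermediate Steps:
z = 3279 (z = 2975 + 304 = 3279)
287874 - z = 287874 - 1*3279 = 287874 - 3279 = 284595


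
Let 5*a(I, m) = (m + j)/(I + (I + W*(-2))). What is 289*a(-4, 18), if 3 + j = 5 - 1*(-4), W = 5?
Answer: -1156/15 ≈ -77.067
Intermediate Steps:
j = 6 (j = -3 + (5 - 1*(-4)) = -3 + (5 + 4) = -3 + 9 = 6)
a(I, m) = (6 + m)/(5*(-10 + 2*I)) (a(I, m) = ((m + 6)/(I + (I + 5*(-2))))/5 = ((6 + m)/(I + (I - 10)))/5 = ((6 + m)/(I + (-10 + I)))/5 = ((6 + m)/(-10 + 2*I))/5 = (6 + m)/(5*(-10 + 2*I)))
289*a(-4, 18) = 289*((6 + 18)/(10*(-5 - 4))) = 289*((⅒)*24/(-9)) = 289*((⅒)*(-⅑)*24) = 289*(-4/15) = -1156/15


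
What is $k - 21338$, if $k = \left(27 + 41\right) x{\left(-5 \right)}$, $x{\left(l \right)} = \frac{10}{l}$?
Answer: $-21474$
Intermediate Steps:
$k = -136$ ($k = \left(27 + 41\right) \frac{10}{-5} = 68 \cdot 10 \left(- \frac{1}{5}\right) = 68 \left(-2\right) = -136$)
$k - 21338 = -136 - 21338 = -21474$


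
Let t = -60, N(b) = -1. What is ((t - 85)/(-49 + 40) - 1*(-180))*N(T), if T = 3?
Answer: -1765/9 ≈ -196.11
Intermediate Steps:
((t - 85)/(-49 + 40) - 1*(-180))*N(T) = ((-60 - 85)/(-49 + 40) - 1*(-180))*(-1) = (-145/(-9) + 180)*(-1) = (-145*(-⅑) + 180)*(-1) = (145/9 + 180)*(-1) = (1765/9)*(-1) = -1765/9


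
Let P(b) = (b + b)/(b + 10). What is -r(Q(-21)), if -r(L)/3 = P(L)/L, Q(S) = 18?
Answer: 3/14 ≈ 0.21429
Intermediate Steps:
P(b) = 2*b/(10 + b) (P(b) = (2*b)/(10 + b) = 2*b/(10 + b))
r(L) = -6/(10 + L) (r(L) = -3*2*L/(10 + L)/L = -6/(10 + L))
-r(Q(-21)) = -(-6)/(10 + 18) = -(-6)/28 = -1*(-3/14) = 3/14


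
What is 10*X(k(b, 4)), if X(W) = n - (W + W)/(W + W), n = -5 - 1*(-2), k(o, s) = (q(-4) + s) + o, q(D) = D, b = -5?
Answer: -40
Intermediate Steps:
k(o, s) = -4 + o + s (k(o, s) = (-4 + s) + o = -4 + o + s)
n = -3 (n = -5 + 2 = -3)
X(W) = -4 (X(W) = -3 - (W + W)/(W + W) = -3 - 2*W/(2*W) = -3 - 2*W*1/(2*W) = -3 - 1*1 = -3 - 1 = -4)
10*X(k(b, 4)) = 10*(-4) = -40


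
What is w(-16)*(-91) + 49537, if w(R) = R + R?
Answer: 52449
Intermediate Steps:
w(R) = 2*R
w(-16)*(-91) + 49537 = (2*(-16))*(-91) + 49537 = -32*(-91) + 49537 = 2912 + 49537 = 52449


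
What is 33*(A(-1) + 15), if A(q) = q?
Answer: 462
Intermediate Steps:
33*(A(-1) + 15) = 33*(-1 + 15) = 33*14 = 462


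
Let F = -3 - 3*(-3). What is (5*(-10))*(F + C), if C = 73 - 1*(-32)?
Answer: -5550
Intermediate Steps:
C = 105 (C = 73 + 32 = 105)
F = 6 (F = -3 + 9 = 6)
(5*(-10))*(F + C) = (5*(-10))*(6 + 105) = -50*111 = -5550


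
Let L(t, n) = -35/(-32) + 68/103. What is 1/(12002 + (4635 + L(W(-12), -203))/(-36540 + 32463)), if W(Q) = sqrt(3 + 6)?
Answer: 4479264/53755032281 ≈ 8.3327e-5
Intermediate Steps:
W(Q) = 3 (W(Q) = sqrt(9) = 3)
L(t, n) = 5781/3296 (L(t, n) = -35*(-1/32) + 68*(1/103) = 35/32 + 68/103 = 5781/3296)
1/(12002 + (4635 + L(W(-12), -203))/(-36540 + 32463)) = 1/(12002 + (4635 + 5781/3296)/(-36540 + 32463)) = 1/(12002 + (15282741/3296)/(-4077)) = 1/(12002 + (15282741/3296)*(-1/4077)) = 1/(12002 - 5094247/4479264) = 1/(53755032281/4479264) = 4479264/53755032281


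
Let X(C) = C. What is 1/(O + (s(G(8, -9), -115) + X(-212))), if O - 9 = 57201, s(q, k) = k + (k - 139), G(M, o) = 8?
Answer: 1/56629 ≈ 1.7659e-5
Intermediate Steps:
s(q, k) = -139 + 2*k (s(q, k) = k + (-139 + k) = -139 + 2*k)
O = 57210 (O = 9 + 57201 = 57210)
1/(O + (s(G(8, -9), -115) + X(-212))) = 1/(57210 + ((-139 + 2*(-115)) - 212)) = 1/(57210 + ((-139 - 230) - 212)) = 1/(57210 + (-369 - 212)) = 1/(57210 - 581) = 1/56629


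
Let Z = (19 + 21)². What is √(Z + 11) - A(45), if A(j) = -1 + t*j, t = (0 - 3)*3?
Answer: 406 + 3*√179 ≈ 446.14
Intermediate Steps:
t = -9 (t = -3*3 = -9)
Z = 1600 (Z = 40² = 1600)
A(j) = -1 - 9*j
√(Z + 11) - A(45) = √(1600 + 11) - (-1 - 9*45) = √1611 - (-1 - 405) = 3*√179 - 1*(-406) = 3*√179 + 406 = 406 + 3*√179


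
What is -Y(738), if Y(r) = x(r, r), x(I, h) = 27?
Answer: -27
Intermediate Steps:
Y(r) = 27
-Y(738) = -1*27 = -27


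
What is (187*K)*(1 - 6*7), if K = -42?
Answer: 322014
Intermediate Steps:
(187*K)*(1 - 6*7) = (187*(-42))*(1 - 6*7) = -7854*(1 - 42) = -7854*(-41) = 322014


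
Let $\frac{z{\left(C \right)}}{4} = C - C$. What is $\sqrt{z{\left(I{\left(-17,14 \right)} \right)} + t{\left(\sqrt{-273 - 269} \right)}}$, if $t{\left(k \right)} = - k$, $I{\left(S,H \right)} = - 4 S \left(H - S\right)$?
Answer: $\sqrt[4]{542} \sqrt{- i} \approx 3.4118 - 3.4118 i$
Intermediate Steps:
$I{\left(S,H \right)} = - 4 S \left(H - S\right)$
$z{\left(C \right)} = 0$ ($z{\left(C \right)} = 4 \left(C - C\right) = 4 \cdot 0 = 0$)
$\sqrt{z{\left(I{\left(-17,14 \right)} \right)} + t{\left(\sqrt{-273 - 269} \right)}} = \sqrt{0 - \sqrt{-273 - 269}} = \sqrt{0 - \sqrt{-542}} = \sqrt{0 - i \sqrt{542}} = \sqrt{- i \sqrt{542}} = \sqrt[4]{542} \sqrt{- i}$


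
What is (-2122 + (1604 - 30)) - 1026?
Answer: -1574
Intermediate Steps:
(-2122 + (1604 - 30)) - 1026 = (-2122 + 1574) - 1026 = -548 - 1026 = -1574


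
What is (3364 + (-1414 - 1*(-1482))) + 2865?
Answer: 6297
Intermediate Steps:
(3364 + (-1414 - 1*(-1482))) + 2865 = (3364 + (-1414 + 1482)) + 2865 = (3364 + 68) + 2865 = 3432 + 2865 = 6297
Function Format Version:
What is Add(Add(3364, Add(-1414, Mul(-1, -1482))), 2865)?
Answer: 6297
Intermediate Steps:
Add(Add(3364, Add(-1414, Mul(-1, -1482))), 2865) = Add(Add(3364, Add(-1414, 1482)), 2865) = Add(Add(3364, 68), 2865) = Add(3432, 2865) = 6297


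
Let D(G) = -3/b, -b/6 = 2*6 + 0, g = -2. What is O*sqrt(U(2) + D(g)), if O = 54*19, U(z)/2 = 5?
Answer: 171*sqrt(1446)/2 ≈ 3251.3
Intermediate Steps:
b = -72 (b = -6*(2*6 + 0) = -6*(12 + 0) = -6*12 = -72)
U(z) = 10 (U(z) = 2*5 = 10)
O = 1026
D(G) = 1/24 (D(G) = -3/(-72) = -3*(-1/72) = 1/24)
O*sqrt(U(2) + D(g)) = 1026*sqrt(10 + 1/24) = 1026*sqrt(241/24) = 1026*(sqrt(1446)/12) = 171*sqrt(1446)/2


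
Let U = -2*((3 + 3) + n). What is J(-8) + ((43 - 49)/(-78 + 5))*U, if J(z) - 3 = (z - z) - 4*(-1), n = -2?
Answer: 463/73 ≈ 6.3425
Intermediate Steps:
U = -8 (U = -2*((3 + 3) - 2) = -2*(6 - 2) = -2*4 = -8)
J(z) = 7 (J(z) = 3 + ((z - z) - 4*(-1)) = 3 + (0 + 4) = 3 + 4 = 7)
J(-8) + ((43 - 49)/(-78 + 5))*U = 7 + ((43 - 49)/(-78 + 5))*(-8) = 7 - 6/(-73)*(-8) = 7 - 6*(-1/73)*(-8) = 7 + (6/73)*(-8) = 7 - 48/73 = 463/73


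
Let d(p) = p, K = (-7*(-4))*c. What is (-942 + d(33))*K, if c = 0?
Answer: 0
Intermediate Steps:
K = 0 (K = -7*(-4)*0 = 28*0 = 0)
(-942 + d(33))*K = (-942 + 33)*0 = -909*0 = 0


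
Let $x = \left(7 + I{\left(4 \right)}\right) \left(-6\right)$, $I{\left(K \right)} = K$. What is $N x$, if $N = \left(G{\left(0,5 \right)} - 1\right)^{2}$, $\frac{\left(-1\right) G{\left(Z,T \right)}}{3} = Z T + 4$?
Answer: $-11154$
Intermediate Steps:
$G{\left(Z,T \right)} = -12 - 3 T Z$ ($G{\left(Z,T \right)} = - 3 \left(Z T + 4\right) = - 3 \left(T Z + 4\right) = - 3 \left(4 + T Z\right) = -12 - 3 T Z$)
$N = 169$ ($N = \left(\left(-12 - 15 \cdot 0\right) - 1\right)^{2} = \left(\left(-12 + 0\right) - 1\right)^{2} = \left(-12 - 1\right)^{2} = \left(-13\right)^{2} = 169$)
$x = -66$ ($x = \left(7 + 4\right) \left(-6\right) = 11 \left(-6\right) = -66$)
$N x = 169 \left(-66\right) = -11154$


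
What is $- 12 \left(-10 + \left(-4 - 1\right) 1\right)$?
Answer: $180$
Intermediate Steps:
$- 12 \left(-10 + \left(-4 - 1\right) 1\right) = - 12 \left(-10 - 5\right) = \left(-12\right) \left(-15\right) = 180$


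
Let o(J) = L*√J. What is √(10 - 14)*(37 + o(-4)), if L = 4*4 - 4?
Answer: -48 + 74*I ≈ -48.0 + 74.0*I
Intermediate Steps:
L = 12 (L = 16 - 4 = 12)
o(J) = 12*√J
√(10 - 14)*(37 + o(-4)) = √(10 - 14)*(37 + 12*√(-4)) = √(-4)*(37 + 12*(2*I)) = (2*I)*(37 + 24*I) = 2*I*(37 + 24*I)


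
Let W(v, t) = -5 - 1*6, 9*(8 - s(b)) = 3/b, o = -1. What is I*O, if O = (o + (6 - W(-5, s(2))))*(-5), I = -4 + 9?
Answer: -400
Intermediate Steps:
s(b) = 8 - 1/(3*b)
W(v, t) = -11 (W(v, t) = -5 - 6 = -11)
I = 5
O = -80 (O = (-1 + (6 - 1*(-11)))*(-5) = (-1 + (6 + 11))*(-5) = (-1 + 17)*(-5) = 16*(-5) = -80)
I*O = 5*(-80) = -400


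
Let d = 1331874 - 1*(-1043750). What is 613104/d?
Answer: 76638/296953 ≈ 0.25808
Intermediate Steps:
d = 2375624 (d = 1331874 + 1043750 = 2375624)
613104/d = 613104/2375624 = 613104*(1/2375624) = 76638/296953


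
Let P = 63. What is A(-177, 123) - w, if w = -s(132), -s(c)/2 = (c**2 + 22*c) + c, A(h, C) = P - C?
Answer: -40980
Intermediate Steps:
A(h, C) = 63 - C
s(c) = -46*c - 2*c**2 (s(c) = -2*((c**2 + 22*c) + c) = -2*(c**2 + 23*c) = -46*c - 2*c**2)
w = 40920 (w = -(-2)*132*(23 + 132) = -(-2)*132*155 = -1*(-40920) = 40920)
A(-177, 123) - w = (63 - 1*123) - 1*40920 = (63 - 123) - 40920 = -60 - 40920 = -40980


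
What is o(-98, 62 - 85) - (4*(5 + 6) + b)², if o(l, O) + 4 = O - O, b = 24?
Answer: -4628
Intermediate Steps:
o(l, O) = -4 (o(l, O) = -4 + (O - O) = -4 + 0 = -4)
o(-98, 62 - 85) - (4*(5 + 6) + b)² = -4 - (4*(5 + 6) + 24)² = -4 - (4*11 + 24)² = -4 - (44 + 24)² = -4 - 1*68² = -4 - 1*4624 = -4 - 4624 = -4628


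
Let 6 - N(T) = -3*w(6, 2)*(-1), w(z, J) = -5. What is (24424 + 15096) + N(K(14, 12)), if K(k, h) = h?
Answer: 39541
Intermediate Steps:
N(T) = 21 (N(T) = 6 - (-3*(-5))*(-1) = 6 - 15*(-1) = 6 - 1*(-15) = 6 + 15 = 21)
(24424 + 15096) + N(K(14, 12)) = (24424 + 15096) + 21 = 39520 + 21 = 39541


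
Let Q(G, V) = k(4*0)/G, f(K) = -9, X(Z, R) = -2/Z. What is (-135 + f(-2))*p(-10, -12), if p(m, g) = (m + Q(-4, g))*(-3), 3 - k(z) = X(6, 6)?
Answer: -4680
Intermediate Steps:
k(z) = 10/3 (k(z) = 3 - (-2)/6 = 3 - 1*(-⅓) = 3 + ⅓ = 10/3)
Q(G, V) = 10/(3*G)
p(m, g) = 5/2 - 3*m (p(m, g) = (m + (10/3)/(-4))*(-3) = (m + (10/3)*(-¼))*(-3) = (m - ⅚)*(-3) = (-⅚ + m)*(-3) = 5/2 - 3*m)
(-135 + f(-2))*p(-10, -12) = (-135 - 9)*(5/2 - 3*(-10)) = -144*(5/2 + 30) = -144*65/2 = -4680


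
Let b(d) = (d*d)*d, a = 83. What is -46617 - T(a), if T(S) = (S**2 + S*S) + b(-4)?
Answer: -60331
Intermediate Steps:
b(d) = d**3 (b(d) = d**2*d = d**3)
T(S) = -64 + 2*S**2 (T(S) = (S**2 + S*S) + (-4)**3 = (S**2 + S**2) - 64 = 2*S**2 - 64 = -64 + 2*S**2)
-46617 - T(a) = -46617 - (-64 + 2*83**2) = -46617 - (-64 + 2*6889) = -46617 - (-64 + 13778) = -46617 - 1*13714 = -46617 - 13714 = -60331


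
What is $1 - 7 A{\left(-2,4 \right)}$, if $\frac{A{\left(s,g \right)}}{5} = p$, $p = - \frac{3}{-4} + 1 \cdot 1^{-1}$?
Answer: $- \frac{241}{4} \approx -60.25$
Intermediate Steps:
$p = \frac{7}{4}$ ($p = \left(-3\right) \left(- \frac{1}{4}\right) + 1 \cdot 1 = \frac{3}{4} + 1 = \frac{7}{4} \approx 1.75$)
$A{\left(s,g \right)} = \frac{35}{4}$ ($A{\left(s,g \right)} = 5 \cdot \frac{7}{4} = \frac{35}{4}$)
$1 - 7 A{\left(-2,4 \right)} = 1 - \frac{245}{4} = - \frac{241}{4}$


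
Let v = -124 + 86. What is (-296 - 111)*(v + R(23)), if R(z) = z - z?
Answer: 15466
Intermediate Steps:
v = -38
R(z) = 0
(-296 - 111)*(v + R(23)) = (-296 - 111)*(-38 + 0) = -407*(-38) = 15466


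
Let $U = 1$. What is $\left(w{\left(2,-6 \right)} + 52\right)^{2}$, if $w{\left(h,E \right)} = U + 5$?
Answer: $3364$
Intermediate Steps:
$w{\left(h,E \right)} = 6$ ($w{\left(h,E \right)} = 1 + 5 = 6$)
$\left(w{\left(2,-6 \right)} + 52\right)^{2} = \left(6 + 52\right)^{2} = 58^{2} = 3364$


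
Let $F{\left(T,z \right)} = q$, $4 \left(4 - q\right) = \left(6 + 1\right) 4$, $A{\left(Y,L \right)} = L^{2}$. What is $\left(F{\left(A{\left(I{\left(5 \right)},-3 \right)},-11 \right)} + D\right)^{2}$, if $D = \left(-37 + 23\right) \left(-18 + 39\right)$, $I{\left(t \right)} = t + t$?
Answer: $88209$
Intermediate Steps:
$I{\left(t \right)} = 2 t$
$D = -294$ ($D = \left(-14\right) 21 = -294$)
$q = -3$ ($q = 4 - \frac{\left(6 + 1\right) 4}{4} = 4 - \frac{7 \cdot 4}{4} = 4 - 7 = -3$)
$F{\left(T,z \right)} = -3$
$\left(F{\left(A{\left(I{\left(5 \right)},-3 \right)},-11 \right)} + D\right)^{2} = \left(-3 - 294\right)^{2} = \left(-297\right)^{2} = 88209$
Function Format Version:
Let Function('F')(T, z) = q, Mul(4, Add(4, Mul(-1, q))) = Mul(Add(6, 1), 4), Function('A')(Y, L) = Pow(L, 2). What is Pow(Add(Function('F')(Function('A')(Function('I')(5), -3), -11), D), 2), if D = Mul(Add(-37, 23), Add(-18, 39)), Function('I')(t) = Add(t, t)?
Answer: 88209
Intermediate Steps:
Function('I')(t) = Mul(2, t)
D = -294 (D = Mul(-14, 21) = -294)
q = -3 (q = Add(4, Mul(Rational(-1, 4), Mul(Add(6, 1), 4))) = Add(4, Mul(Rational(-1, 4), Mul(7, 4))) = Add(4, Mul(Rational(-1, 4), 28)) = Add(4, -7) = -3)
Function('F')(T, z) = -3
Pow(Add(Function('F')(Function('A')(Function('I')(5), -3), -11), D), 2) = Pow(Add(-3, -294), 2) = Pow(-297, 2) = 88209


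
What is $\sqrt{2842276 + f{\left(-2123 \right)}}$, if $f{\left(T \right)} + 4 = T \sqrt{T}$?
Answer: $\sqrt{2842272 - 2123 i \sqrt{2123}} \approx 1686.2 - 29.01 i$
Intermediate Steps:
$f{\left(T \right)} = -4 + T^{\frac{3}{2}}$ ($f{\left(T \right)} = -4 + T \sqrt{T} = -4 + T^{\frac{3}{2}}$)
$\sqrt{2842276 + f{\left(-2123 \right)}} = \sqrt{2842276 - \left(4 - \left(-2123\right)^{\frac{3}{2}}\right)} = \sqrt{2842276 - \left(4 + 2123 i \sqrt{2123}\right)} = \sqrt{2842272 - 2123 i \sqrt{2123}}$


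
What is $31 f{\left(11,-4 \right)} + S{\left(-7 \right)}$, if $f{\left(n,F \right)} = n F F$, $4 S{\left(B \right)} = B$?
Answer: $\frac{21817}{4} \approx 5454.3$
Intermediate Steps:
$S{\left(B \right)} = \frac{B}{4}$
$f{\left(n,F \right)} = n F^{2}$ ($f{\left(n,F \right)} = F n F = n F^{2}$)
$31 f{\left(11,-4 \right)} + S{\left(-7 \right)} = 31 \cdot 11 \left(-4\right)^{2} + \frac{1}{4} \left(-7\right) = 31 \cdot 11 \cdot 16 - \frac{7}{4} = 31 \cdot 176 - \frac{7}{4} = 5456 - \frac{7}{4} = \frac{21817}{4}$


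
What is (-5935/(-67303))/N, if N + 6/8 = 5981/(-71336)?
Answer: -11442680/108199577 ≈ -0.10576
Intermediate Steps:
N = -59483/71336 (N = -3/4 + 5981/(-71336) = -3/4 + 5981*(-1/71336) = -3/4 - 5981/71336 = -59483/71336 ≈ -0.83384)
(-5935/(-67303))/N = (-5935/(-67303))/(-59483/71336) = -5935*(-1/67303)*(-71336/59483) = (5935/67303)*(-71336/59483) = -11442680/108199577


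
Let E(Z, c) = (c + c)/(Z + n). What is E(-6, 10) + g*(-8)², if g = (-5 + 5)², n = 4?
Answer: -10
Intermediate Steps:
E(Z, c) = 2*c/(4 + Z) (E(Z, c) = (c + c)/(Z + 4) = (2*c)/(4 + Z) = 2*c/(4 + Z))
g = 0 (g = 0² = 0)
E(-6, 10) + g*(-8)² = 2*10/(4 - 6) + 0*(-8)² = 2*10/(-2) + 0*64 = 2*10*(-½) + 0 = -10 + 0 = -10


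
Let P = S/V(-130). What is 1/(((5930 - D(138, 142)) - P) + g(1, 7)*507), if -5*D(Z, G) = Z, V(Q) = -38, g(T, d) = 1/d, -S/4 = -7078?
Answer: 665/4505429 ≈ 0.00014760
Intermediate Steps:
S = 28312 (S = -4*(-7078) = 28312)
D(Z, G) = -Z/5
P = -14156/19 (P = 28312/(-38) = 28312*(-1/38) = -14156/19 ≈ -745.05)
1/(((5930 - D(138, 142)) - P) + g(1, 7)*507) = 1/(((5930 - (-1)*138/5) - 1*(-14156/19)) + 507/7) = 1/(((5930 - 1*(-138/5)) + 14156/19) + (⅐)*507) = 1/(((5930 + 138/5) + 14156/19) + 507/7) = 1/((29788/5 + 14156/19) + 507/7) = 1/(636752/95 + 507/7) = 1/(4505429/665) = 665/4505429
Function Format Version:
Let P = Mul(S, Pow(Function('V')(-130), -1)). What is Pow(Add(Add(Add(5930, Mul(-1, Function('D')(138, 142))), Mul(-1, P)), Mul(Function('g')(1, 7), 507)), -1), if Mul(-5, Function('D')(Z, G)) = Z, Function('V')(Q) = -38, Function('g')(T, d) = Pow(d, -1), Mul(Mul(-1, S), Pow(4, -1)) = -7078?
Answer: Rational(665, 4505429) ≈ 0.00014760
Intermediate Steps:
S = 28312 (S = Mul(-4, -7078) = 28312)
Function('D')(Z, G) = Mul(Rational(-1, 5), Z)
P = Rational(-14156, 19) (P = Mul(28312, Pow(-38, -1)) = Mul(28312, Rational(-1, 38)) = Rational(-14156, 19) ≈ -745.05)
Pow(Add(Add(Add(5930, Mul(-1, Function('D')(138, 142))), Mul(-1, P)), Mul(Function('g')(1, 7), 507)), -1) = Pow(Add(Add(Add(5930, Mul(-1, Mul(Rational(-1, 5), 138))), Mul(-1, Rational(-14156, 19))), Mul(Pow(7, -1), 507)), -1) = Pow(Add(Add(Add(5930, Mul(-1, Rational(-138, 5))), Rational(14156, 19)), Mul(Rational(1, 7), 507)), -1) = Pow(Add(Add(Add(5930, Rational(138, 5)), Rational(14156, 19)), Rational(507, 7)), -1) = Pow(Add(Add(Rational(29788, 5), Rational(14156, 19)), Rational(507, 7)), -1) = Pow(Add(Rational(636752, 95), Rational(507, 7)), -1) = Pow(Rational(4505429, 665), -1) = Rational(665, 4505429)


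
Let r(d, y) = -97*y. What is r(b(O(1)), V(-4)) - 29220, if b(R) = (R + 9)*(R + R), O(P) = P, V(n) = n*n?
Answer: -30772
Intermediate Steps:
V(n) = n²
b(R) = 2*R*(9 + R) (b(R) = (9 + R)*(2*R) = 2*R*(9 + R))
r(b(O(1)), V(-4)) - 29220 = -97*(-4)² - 29220 = -97*16 - 29220 = -1552 - 29220 = -30772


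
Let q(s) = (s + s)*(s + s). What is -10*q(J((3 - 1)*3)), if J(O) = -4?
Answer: -640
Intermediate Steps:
q(s) = 4*s² (q(s) = (2*s)*(2*s) = 4*s²)
-10*q(J((3 - 1)*3)) = -40*(-4)² = -40*16 = -10*64 = -640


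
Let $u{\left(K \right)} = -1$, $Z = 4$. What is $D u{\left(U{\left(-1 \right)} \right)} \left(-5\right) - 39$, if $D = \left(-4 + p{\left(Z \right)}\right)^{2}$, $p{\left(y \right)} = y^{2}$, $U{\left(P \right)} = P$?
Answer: $681$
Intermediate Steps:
$D = 144$ ($D = \left(-4 + 4^{2}\right)^{2} = \left(-4 + 16\right)^{2} = 12^{2} = 144$)
$D u{\left(U{\left(-1 \right)} \right)} \left(-5\right) - 39 = 144 \left(\left(-1\right) \left(-5\right)\right) - 39 = 144 \cdot 5 - 39 = 720 - 39 = 681$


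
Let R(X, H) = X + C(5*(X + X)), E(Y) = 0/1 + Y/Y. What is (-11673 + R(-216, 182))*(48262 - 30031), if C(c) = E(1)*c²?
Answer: 84841805241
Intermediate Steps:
E(Y) = 1 (E(Y) = 0*1 + 1 = 0 + 1 = 1)
C(c) = c² (C(c) = 1*c² = c²)
R(X, H) = X + 100*X² (R(X, H) = X + (5*(X + X))² = X + (5*(2*X))² = X + (10*X)² = X + 100*X²)
(-11673 + R(-216, 182))*(48262 - 30031) = (-11673 - 216*(1 + 100*(-216)))*(48262 - 30031) = (-11673 - 216*(1 - 21600))*18231 = (-11673 - 216*(-21599))*18231 = (-11673 + 4665384)*18231 = 4653711*18231 = 84841805241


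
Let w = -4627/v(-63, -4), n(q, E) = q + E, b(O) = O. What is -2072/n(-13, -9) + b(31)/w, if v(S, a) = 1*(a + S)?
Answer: 4816419/50897 ≈ 94.631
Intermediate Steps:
v(S, a) = S + a (v(S, a) = 1*(S + a) = S + a)
n(q, E) = E + q
w = 4627/67 (w = -4627/(-63 - 4) = -4627/(-67) = -4627*(-1/67) = 4627/67 ≈ 69.060)
-2072/n(-13, -9) + b(31)/w = -2072/(-9 - 13) + 31/(4627/67) = -2072/(-22) + 31*(67/4627) = -2072*(-1/22) + 2077/4627 = 1036/11 + 2077/4627 = 4816419/50897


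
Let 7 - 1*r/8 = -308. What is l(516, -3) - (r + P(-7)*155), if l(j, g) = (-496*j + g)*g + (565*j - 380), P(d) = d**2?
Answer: 1048862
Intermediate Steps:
r = 2520 (r = 56 - 8*(-308) = 56 + 2464 = 2520)
l(j, g) = -380 + 565*j + g*(g - 496*j) (l(j, g) = (g - 496*j)*g + (-380 + 565*j) = g*(g - 496*j) + (-380 + 565*j) = -380 + 565*j + g*(g - 496*j))
l(516, -3) - (r + P(-7)*155) = (-380 + (-3)**2 + 565*516 - 496*(-3)*516) - (2520 + (-7)**2*155) = (-380 + 9 + 291540 + 767808) - (2520 + 49*155) = 1058977 - (2520 + 7595) = 1058977 - 1*10115 = 1058977 - 10115 = 1048862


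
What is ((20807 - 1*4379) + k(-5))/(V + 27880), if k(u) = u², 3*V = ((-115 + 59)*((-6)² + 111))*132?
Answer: -16453/334328 ≈ -0.049212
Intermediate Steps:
V = -362208 (V = (((-115 + 59)*((-6)² + 111))*132)/3 = (-56*(36 + 111)*132)/3 = (-56*147*132)/3 = (-8232*132)/3 = (⅓)*(-1086624) = -362208)
((20807 - 1*4379) + k(-5))/(V + 27880) = ((20807 - 1*4379) + (-5)²)/(-362208 + 27880) = ((20807 - 4379) + 25)/(-334328) = (16428 + 25)*(-1/334328) = 16453*(-1/334328) = -16453/334328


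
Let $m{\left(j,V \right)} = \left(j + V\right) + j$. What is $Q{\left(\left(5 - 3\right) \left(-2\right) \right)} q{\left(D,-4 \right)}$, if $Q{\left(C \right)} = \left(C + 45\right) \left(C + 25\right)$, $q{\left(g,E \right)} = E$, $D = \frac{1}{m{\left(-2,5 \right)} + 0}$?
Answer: $-3444$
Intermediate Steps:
$m{\left(j,V \right)} = V + 2 j$ ($m{\left(j,V \right)} = \left(V + j\right) + j = V + 2 j$)
$D = 1$ ($D = \frac{1}{\left(5 + 2 \left(-2\right)\right) + 0} = \frac{1}{\left(5 - 4\right) + 0} = \frac{1}{1 + 0} = 1^{-1} = 1$)
$Q{\left(C \right)} = \left(25 + C\right) \left(45 + C\right)$ ($Q{\left(C \right)} = \left(45 + C\right) \left(25 + C\right) = \left(25 + C\right) \left(45 + C\right)$)
$Q{\left(\left(5 - 3\right) \left(-2\right) \right)} q{\left(D,-4 \right)} = \left(1125 + \left(\left(5 - 3\right) \left(-2\right)\right)^{2} + 70 \left(5 - 3\right) \left(-2\right)\right) \left(-4\right) = \left(1125 + \left(2 \left(-2\right)\right)^{2} + 70 \cdot 2 \left(-2\right)\right) \left(-4\right) = \left(1125 + \left(-4\right)^{2} + 70 \left(-4\right)\right) \left(-4\right) = \left(1125 + 16 - 280\right) \left(-4\right) = 861 \left(-4\right) = -3444$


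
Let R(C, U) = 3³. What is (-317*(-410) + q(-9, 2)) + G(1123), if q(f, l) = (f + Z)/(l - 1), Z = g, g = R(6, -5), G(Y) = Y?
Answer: 131111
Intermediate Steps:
R(C, U) = 27
g = 27
Z = 27
q(f, l) = (27 + f)/(-1 + l) (q(f, l) = (f + 27)/(l - 1) = (27 + f)/(-1 + l))
(-317*(-410) + q(-9, 2)) + G(1123) = (-317*(-410) + (27 - 9)/(-1 + 2)) + 1123 = (129970 + 18/1) + 1123 = (129970 + 1*18) + 1123 = (129970 + 18) + 1123 = 129988 + 1123 = 131111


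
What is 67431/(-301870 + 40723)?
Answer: -22477/87049 ≈ -0.25821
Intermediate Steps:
67431/(-301870 + 40723) = 67431/(-261147) = 67431*(-1/261147) = -22477/87049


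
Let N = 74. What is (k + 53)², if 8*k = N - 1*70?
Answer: 11449/4 ≈ 2862.3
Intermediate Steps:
k = ½ (k = (74 - 1*70)/8 = (74 - 70)/8 = (⅛)*4 = ½ ≈ 0.50000)
(k + 53)² = (½ + 53)² = (107/2)² = 11449/4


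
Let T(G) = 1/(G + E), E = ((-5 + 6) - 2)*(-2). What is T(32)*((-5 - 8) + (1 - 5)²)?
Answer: 3/34 ≈ 0.088235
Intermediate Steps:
E = 2 (E = (1 - 2)*(-2) = -1*(-2) = 2)
T(G) = 1/(2 + G) (T(G) = 1/(G + 2) = 1/(2 + G))
T(32)*((-5 - 8) + (1 - 5)²) = ((-5 - 8) + (1 - 5)²)/(2 + 32) = (-13 + (-4)²)/34 = (-13 + 16)/34 = (1/34)*3 = 3/34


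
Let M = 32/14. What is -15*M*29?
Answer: -6960/7 ≈ -994.29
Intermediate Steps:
M = 16/7 (M = 32*(1/14) = 16/7 ≈ 2.2857)
-15*M*29 = -15*16/7*29 = -240/7*29 = -6960/7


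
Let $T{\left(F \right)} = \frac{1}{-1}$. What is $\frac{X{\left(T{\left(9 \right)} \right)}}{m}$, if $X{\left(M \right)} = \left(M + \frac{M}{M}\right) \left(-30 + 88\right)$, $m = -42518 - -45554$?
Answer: $0$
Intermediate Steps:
$T{\left(F \right)} = -1$
$m = 3036$ ($m = -42518 + 45554 = 3036$)
$X{\left(M \right)} = 58 + 58 M$ ($X{\left(M \right)} = \left(M + 1\right) 58 = \left(1 + M\right) 58 = 58 + 58 M$)
$\frac{X{\left(T{\left(9 \right)} \right)}}{m} = \frac{58 + 58 \left(-1\right)}{3036} = \left(58 - 58\right) \frac{1}{3036} = 0 \cdot \frac{1}{3036} = 0$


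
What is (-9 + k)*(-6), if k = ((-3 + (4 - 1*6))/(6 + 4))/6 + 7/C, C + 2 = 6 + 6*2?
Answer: 415/8 ≈ 51.875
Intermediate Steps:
C = 16 (C = -2 + (6 + 6*2) = -2 + (6 + 12) = -2 + 18 = 16)
k = 17/48 (k = ((-3 + (4 - 1*6))/(6 + 4))/6 + 7/16 = ((-3 + (4 - 6))/10)*(1/6) + 7*(1/16) = ((-3 - 2)*(1/10))*(1/6) + 7/16 = -5*1/10*(1/6) + 7/16 = -1/2*1/6 + 7/16 = -1/12 + 7/16 = 17/48 ≈ 0.35417)
(-9 + k)*(-6) = (-9 + 17/48)*(-6) = -415/48*(-6) = 415/8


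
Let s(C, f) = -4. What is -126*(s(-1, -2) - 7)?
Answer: 1386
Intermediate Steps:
-126*(s(-1, -2) - 7) = -126*(-4 - 7) = -126*(-11) = 1386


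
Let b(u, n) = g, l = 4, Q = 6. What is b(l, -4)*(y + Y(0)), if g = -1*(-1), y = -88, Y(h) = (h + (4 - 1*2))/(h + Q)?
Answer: -263/3 ≈ -87.667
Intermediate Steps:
Y(h) = (2 + h)/(6 + h) (Y(h) = (h + (4 - 1*2))/(h + 6) = (h + (4 - 2))/(6 + h) = (h + 2)/(6 + h) = (2 + h)/(6 + h))
g = 1
b(u, n) = 1
b(l, -4)*(y + Y(0)) = 1*(-88 + (2 + 0)/(6 + 0)) = 1*(-88 + 2/6) = 1*(-88 + (⅙)*2) = 1*(-88 + ⅓) = 1*(-263/3) = -263/3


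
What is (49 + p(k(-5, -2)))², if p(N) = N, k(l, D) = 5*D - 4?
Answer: 1225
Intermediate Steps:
k(l, D) = -4 + 5*D
(49 + p(k(-5, -2)))² = (49 + (-4 + 5*(-2)))² = (49 + (-4 - 10))² = (49 - 14)² = 35² = 1225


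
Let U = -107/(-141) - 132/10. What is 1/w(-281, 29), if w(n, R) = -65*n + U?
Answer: 705/12868054 ≈ 5.4787e-5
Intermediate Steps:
U = -8771/705 (U = -107*(-1/141) - 132*1/10 = 107/141 - 66/5 = -8771/705 ≈ -12.441)
w(n, R) = -8771/705 - 65*n (w(n, R) = -65*n - 8771/705 = -8771/705 - 65*n)
1/w(-281, 29) = 1/(-8771/705 - 65*(-281)) = 1/(-8771/705 + 18265) = 1/(12868054/705) = 705/12868054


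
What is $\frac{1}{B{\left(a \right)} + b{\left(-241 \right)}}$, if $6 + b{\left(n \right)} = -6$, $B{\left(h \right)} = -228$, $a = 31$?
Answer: $- \frac{1}{240} \approx -0.0041667$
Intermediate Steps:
$b{\left(n \right)} = -12$ ($b{\left(n \right)} = -6 - 6 = -12$)
$\frac{1}{B{\left(a \right)} + b{\left(-241 \right)}} = \frac{1}{-228 - 12} = \frac{1}{-240} = - \frac{1}{240}$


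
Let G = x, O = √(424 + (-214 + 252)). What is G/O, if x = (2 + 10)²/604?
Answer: 6*√462/11627 ≈ 0.011092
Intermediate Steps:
O = √462 (O = √(424 + 38) = √462 ≈ 21.494)
x = 36/151 (x = 12²*(1/604) = 144*(1/604) = 36/151 ≈ 0.23841)
G = 36/151 ≈ 0.23841
G/O = 36/(151*(√462)) = 36*(√462/462)/151 = 6*√462/11627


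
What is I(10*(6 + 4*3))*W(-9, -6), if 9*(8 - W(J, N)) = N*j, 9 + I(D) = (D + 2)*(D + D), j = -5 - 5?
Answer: 87348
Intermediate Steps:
j = -10
I(D) = -9 + 2*D*(2 + D) (I(D) = -9 + (D + 2)*(D + D) = -9 + (2 + D)*(2*D) = -9 + 2*D*(2 + D))
W(J, N) = 8 + 10*N/9 (W(J, N) = 8 - N*(-10)/9 = 8 - (-10)*N/9 = 8 + 10*N/9)
I(10*(6 + 4*3))*W(-9, -6) = (-9 + 2*(10*(6 + 4*3))² + 4*(10*(6 + 4*3)))*(8 + (10/9)*(-6)) = (-9 + 2*(10*(6 + 12))² + 4*(10*(6 + 12)))*(8 - 20/3) = (-9 + 2*(10*18)² + 4*(10*18))*(4/3) = (-9 + 2*180² + 4*180)*(4/3) = (-9 + 2*32400 + 720)*(4/3) = (-9 + 64800 + 720)*(4/3) = 65511*(4/3) = 87348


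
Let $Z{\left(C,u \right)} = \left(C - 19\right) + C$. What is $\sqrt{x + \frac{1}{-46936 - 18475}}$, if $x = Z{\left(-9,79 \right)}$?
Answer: $\frac{588 i \sqrt{457877}}{65411} \approx 6.0828 i$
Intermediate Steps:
$Z{\left(C,u \right)} = -19 + 2 C$ ($Z{\left(C,u \right)} = \left(-19 + C\right) + C = -19 + 2 C$)
$x = -37$ ($x = -19 + 2 \left(-9\right) = -19 - 18 = -37$)
$\sqrt{x + \frac{1}{-46936 - 18475}} = \sqrt{-37 + \frac{1}{-46936 - 18475}} = \sqrt{-37 + \frac{1}{-65411}} = \sqrt{-37 - \frac{1}{65411}} = \sqrt{- \frac{2420208}{65411}} = \frac{588 i \sqrt{457877}}{65411}$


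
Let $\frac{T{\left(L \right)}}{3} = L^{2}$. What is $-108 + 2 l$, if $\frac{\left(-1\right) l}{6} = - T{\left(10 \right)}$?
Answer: $3492$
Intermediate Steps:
$T{\left(L \right)} = 3 L^{2}$
$l = 1800$ ($l = - 6 \left(- 3 \cdot 10^{2}\right) = - 6 \left(- 3 \cdot 100\right) = - 6 \left(\left(-1\right) 300\right) = \left(-6\right) \left(-300\right) = 1800$)
$-108 + 2 l = -108 + 2 \cdot 1800 = -108 + 3600 = 3492$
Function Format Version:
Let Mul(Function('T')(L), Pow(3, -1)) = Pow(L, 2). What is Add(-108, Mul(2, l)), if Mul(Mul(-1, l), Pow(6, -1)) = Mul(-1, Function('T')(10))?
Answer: 3492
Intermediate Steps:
Function('T')(L) = Mul(3, Pow(L, 2))
l = 1800 (l = Mul(-6, Mul(-1, Mul(3, Pow(10, 2)))) = Mul(-6, Mul(-1, Mul(3, 100))) = Mul(-6, Mul(-1, 300)) = Mul(-6, -300) = 1800)
Add(-108, Mul(2, l)) = Add(-108, Mul(2, 1800)) = Add(-108, 3600) = 3492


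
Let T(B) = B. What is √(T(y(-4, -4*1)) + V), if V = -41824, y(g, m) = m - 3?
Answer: I*√41831 ≈ 204.53*I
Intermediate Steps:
y(g, m) = -3 + m
√(T(y(-4, -4*1)) + V) = √((-3 - 4*1) - 41824) = √((-3 - 4) - 41824) = √(-7 - 41824) = √(-41831) = I*√41831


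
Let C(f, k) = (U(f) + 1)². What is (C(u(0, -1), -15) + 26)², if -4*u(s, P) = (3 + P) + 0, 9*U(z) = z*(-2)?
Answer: 4866436/6561 ≈ 741.72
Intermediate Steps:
U(z) = -2*z/9 (U(z) = (z*(-2))/9 = (-2*z)/9 = -2*z/9)
u(s, P) = -¾ - P/4 (u(s, P) = -((3 + P) + 0)/4 = -(3 + P)/4 = -¾ - P/4)
C(f, k) = (1 - 2*f/9)² (C(f, k) = (-2*f/9 + 1)² = (1 - 2*f/9)²)
(C(u(0, -1), -15) + 26)² = ((-9 + 2*(-¾ - ¼*(-1)))²/81 + 26)² = ((-9 + 2*(-¾ + ¼))²/81 + 26)² = ((-9 + 2*(-½))²/81 + 26)² = ((-9 - 1)²/81 + 26)² = ((1/81)*(-10)² + 26)² = ((1/81)*100 + 26)² = (100/81 + 26)² = (2206/81)² = 4866436/6561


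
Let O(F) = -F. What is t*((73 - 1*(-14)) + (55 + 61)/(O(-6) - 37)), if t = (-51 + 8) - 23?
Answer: -170346/31 ≈ -5495.0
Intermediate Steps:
t = -66 (t = -43 - 23 = -66)
t*((73 - 1*(-14)) + (55 + 61)/(O(-6) - 37)) = -66*((73 - 1*(-14)) + (55 + 61)/(-1*(-6) - 37)) = -66*((73 + 14) + 116/(6 - 37)) = -66*(87 + 116/(-31)) = -66*(87 + 116*(-1/31)) = -66*(87 - 116/31) = -66*2581/31 = -170346/31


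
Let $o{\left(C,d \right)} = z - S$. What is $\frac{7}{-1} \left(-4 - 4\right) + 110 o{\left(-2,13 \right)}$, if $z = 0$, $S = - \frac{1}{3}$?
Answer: $\frac{278}{3} \approx 92.667$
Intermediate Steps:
$S = - \frac{1}{3}$ ($S = \left(-1\right) \frac{1}{3} = - \frac{1}{3} \approx -0.33333$)
$o{\left(C,d \right)} = \frac{1}{3}$ ($o{\left(C,d \right)} = 0 - - \frac{1}{3} = 0 + \frac{1}{3} = \frac{1}{3}$)
$\frac{7}{-1} \left(-4 - 4\right) + 110 o{\left(-2,13 \right)} = \frac{7}{-1} \left(-4 - 4\right) + 110 \cdot \frac{1}{3} = 7 \left(-1\right) \left(-8\right) + \frac{110}{3} = \left(-7\right) \left(-8\right) + \frac{110}{3} = 56 + \frac{110}{3} = \frac{278}{3}$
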